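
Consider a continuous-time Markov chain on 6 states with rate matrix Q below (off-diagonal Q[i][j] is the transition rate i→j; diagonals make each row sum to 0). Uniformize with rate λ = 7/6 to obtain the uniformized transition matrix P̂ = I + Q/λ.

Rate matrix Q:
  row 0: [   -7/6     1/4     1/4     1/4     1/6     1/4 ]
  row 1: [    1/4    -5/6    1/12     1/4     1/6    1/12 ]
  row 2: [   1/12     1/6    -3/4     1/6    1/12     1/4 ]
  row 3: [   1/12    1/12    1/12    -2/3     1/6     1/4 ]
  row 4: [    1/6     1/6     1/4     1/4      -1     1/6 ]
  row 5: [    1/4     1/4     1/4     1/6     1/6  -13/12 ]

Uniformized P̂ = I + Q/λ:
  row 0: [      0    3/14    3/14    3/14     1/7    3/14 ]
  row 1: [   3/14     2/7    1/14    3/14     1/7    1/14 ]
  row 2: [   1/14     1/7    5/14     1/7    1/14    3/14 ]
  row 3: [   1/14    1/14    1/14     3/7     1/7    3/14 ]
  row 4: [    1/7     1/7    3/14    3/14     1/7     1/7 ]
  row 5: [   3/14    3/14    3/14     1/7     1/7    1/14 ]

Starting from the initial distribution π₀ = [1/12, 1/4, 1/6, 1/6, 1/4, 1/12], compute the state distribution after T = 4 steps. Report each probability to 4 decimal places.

π = [0.1190, 0.1697, 0.1814, 0.2418, 0.1299, 0.1582]

t=0: π = [0.0833, 0.2500, 0.1667, 0.1667, 0.2500, 0.0833]
t=1: π = [0.1310, 0.1786, 0.1786, 0.2321, 0.1310, 0.1488]
t=2: π = [0.1182, 0.1718, 0.1811, 0.2406, 0.1301, 0.1582]
t=3: π = [0.1194, 0.1699, 0.1812, 0.2416, 0.1299, 0.1579]
t=4: π = [0.1190, 0.1697, 0.1814, 0.2418, 0.1299, 0.1582]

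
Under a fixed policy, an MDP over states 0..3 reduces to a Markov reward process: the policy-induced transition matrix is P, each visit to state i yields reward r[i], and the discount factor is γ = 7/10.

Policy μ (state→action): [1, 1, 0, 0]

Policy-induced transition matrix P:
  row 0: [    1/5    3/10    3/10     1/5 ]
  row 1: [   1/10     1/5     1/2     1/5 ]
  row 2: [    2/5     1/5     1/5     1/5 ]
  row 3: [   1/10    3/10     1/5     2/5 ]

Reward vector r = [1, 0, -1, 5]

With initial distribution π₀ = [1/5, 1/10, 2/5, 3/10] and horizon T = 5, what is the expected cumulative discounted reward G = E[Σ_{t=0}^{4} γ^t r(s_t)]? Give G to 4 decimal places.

t=0: π = [0.2000, 0.1000, 0.4000, 0.3000], E[r] = 1.3000, γ^t·E[r] = 1.300000, running G = 1.300000
t=1: π = [0.2400, 0.2500, 0.2500, 0.2600], E[r] = 1.2900, γ^t·E[r] = 0.903000, running G = 2.203000
t=2: π = [0.1990, 0.2500, 0.2990, 0.2520], E[r] = 1.1600, γ^t·E[r] = 0.568400, running G = 2.771400
t=3: π = [0.2096, 0.2451, 0.2949, 0.2504], E[r] = 1.1667, γ^t·E[r] = 0.400178, running G = 3.171578
t=4: π = [0.2094, 0.2460, 0.2945, 0.2501], E[r] = 1.1653, γ^t·E[r] = 0.279798, running G = 3.451376

G = 3.4514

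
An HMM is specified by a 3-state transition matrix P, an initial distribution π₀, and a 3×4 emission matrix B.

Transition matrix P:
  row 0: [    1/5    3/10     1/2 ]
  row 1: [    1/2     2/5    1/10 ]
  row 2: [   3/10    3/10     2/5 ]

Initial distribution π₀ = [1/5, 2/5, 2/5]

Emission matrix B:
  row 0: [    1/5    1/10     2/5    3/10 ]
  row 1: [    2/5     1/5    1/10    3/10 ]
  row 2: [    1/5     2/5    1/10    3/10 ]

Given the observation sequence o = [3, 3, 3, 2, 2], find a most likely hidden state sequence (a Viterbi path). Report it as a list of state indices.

path = [1, 1, 1, 0, 0]

t=0: δ = [6.000e-02, 1.200e-01, 1.200e-01]  (obs o_0=3)
t=1: δ = [1.800e-02, 1.440e-02, 1.440e-02]  ψ = [1, 1, 2]  (obs o_1=3)
t=2: δ = [2.160e-03, 1.728e-03, 2.700e-03]  ψ = [1, 1, 0]  (obs o_2=3)
t=3: δ = [3.456e-04, 8.100e-05, 1.080e-04]  ψ = [1, 2, 0]  (obs o_3=2)
t=4: δ = [2.765e-05, 1.037e-05, 1.728e-05]  ψ = [0, 0, 0]  (obs o_4=2)
backtrack: best end state = 0; path = [1, 1, 1, 0, 0]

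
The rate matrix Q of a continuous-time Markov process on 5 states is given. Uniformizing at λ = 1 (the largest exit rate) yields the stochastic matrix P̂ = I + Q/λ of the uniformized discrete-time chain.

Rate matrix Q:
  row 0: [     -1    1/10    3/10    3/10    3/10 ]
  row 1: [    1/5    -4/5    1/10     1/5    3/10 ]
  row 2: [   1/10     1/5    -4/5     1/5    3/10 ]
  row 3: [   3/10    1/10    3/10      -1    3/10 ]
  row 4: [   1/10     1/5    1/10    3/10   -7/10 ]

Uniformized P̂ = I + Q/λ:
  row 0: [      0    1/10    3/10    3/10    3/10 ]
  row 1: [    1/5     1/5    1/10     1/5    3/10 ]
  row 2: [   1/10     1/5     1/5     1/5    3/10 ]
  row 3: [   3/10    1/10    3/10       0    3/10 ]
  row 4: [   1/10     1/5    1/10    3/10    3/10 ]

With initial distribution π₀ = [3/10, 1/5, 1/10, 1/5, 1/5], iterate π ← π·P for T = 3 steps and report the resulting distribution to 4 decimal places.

π = [0.1424, 0.1655, 0.1879, 0.2042, 0.3000]

t=0: π = [0.3000, 0.2000, 0.1000, 0.2000, 0.2000]
t=1: π = [0.1300, 0.1500, 0.2100, 0.2100, 0.3000]
t=2: π = [0.1440, 0.1660, 0.1890, 0.2010, 0.3000]
t=3: π = [0.1424, 0.1655, 0.1879, 0.2042, 0.3000]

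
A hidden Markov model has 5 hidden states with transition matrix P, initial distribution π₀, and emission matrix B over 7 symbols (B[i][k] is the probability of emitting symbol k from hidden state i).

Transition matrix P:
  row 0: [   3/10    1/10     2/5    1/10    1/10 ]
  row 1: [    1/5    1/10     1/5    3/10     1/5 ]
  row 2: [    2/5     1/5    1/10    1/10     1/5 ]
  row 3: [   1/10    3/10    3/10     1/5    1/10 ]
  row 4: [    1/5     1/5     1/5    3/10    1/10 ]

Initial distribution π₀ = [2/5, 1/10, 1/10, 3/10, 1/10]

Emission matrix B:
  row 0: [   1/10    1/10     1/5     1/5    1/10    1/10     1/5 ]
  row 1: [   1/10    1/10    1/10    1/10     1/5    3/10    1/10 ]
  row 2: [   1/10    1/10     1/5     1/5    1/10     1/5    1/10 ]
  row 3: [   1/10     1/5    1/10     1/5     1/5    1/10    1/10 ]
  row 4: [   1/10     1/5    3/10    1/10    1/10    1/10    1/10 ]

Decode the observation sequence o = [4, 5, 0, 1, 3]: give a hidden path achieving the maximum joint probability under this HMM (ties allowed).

t=0: δ = [4.000e-02, 2.000e-02, 1.000e-02, 6.000e-02, 1.000e-02]  (obs o_0=4)
t=1: δ = [1.200e-03, 5.400e-03, 3.600e-03, 1.200e-03, 6.000e-04]  ψ = [0, 3, 3, 3, 3]  (obs o_1=5)
t=2: δ = [1.440e-04, 7.200e-05, 1.080e-04, 1.620e-04, 1.080e-04]  ψ = [2, 2, 1, 1, 1]  (obs o_2=0)
t=3: δ = [4.320e-06, 4.860e-06, 5.760e-06, 6.480e-06, 4.320e-06]  ψ = [0, 3, 0, 3, 2]  (obs o_3=1)
t=4: δ = [4.608e-07, 1.944e-07, 3.888e-07, 2.916e-07, 1.152e-07]  ψ = [2, 3, 3, 1, 2]  (obs o_4=3)
backtrack: best end state = 0; path = [3, 2, 0, 2, 0]

path = [3, 2, 0, 2, 0]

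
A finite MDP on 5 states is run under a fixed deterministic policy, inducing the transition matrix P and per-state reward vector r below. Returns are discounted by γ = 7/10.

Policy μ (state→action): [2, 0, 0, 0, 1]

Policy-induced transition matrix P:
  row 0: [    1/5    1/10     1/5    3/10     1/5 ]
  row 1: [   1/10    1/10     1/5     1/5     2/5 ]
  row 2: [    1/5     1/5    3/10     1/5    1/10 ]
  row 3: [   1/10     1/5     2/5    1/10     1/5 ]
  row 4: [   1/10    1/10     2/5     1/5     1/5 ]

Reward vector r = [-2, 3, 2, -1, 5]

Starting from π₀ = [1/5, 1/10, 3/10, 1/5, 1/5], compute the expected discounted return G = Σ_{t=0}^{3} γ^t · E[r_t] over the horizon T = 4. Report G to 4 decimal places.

t=0: π = [0.2000, 0.1000, 0.3000, 0.2000, 0.2000], E[r] = 1.3000, γ^t·E[r] = 1.300000, running G = 1.300000
t=1: π = [0.1500, 0.1500, 0.3100, 0.2000, 0.1900], E[r] = 1.5200, γ^t·E[r] = 1.064000, running G = 2.364000
t=2: π = [0.1460, 0.1510, 0.3090, 0.1950, 0.1990], E[r] = 1.5790, γ^t·E[r] = 0.773710, running G = 3.137710
t=3: π = [0.1455, 0.1504, 0.3097, 0.1951, 0.1993], E[r] = 1.5810, γ^t·E[r] = 0.542283, running G = 3.679993

G = 3.6800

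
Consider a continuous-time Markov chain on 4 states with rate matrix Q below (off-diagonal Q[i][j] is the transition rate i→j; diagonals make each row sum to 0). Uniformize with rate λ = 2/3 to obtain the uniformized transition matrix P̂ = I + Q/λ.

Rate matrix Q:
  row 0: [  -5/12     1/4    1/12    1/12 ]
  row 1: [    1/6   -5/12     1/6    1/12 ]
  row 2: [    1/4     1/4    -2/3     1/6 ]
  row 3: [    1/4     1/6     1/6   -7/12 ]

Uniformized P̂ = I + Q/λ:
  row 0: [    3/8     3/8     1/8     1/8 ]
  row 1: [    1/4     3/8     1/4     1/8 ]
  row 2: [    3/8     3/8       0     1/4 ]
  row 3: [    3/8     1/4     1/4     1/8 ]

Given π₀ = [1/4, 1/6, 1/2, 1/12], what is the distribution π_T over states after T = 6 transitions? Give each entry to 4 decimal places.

π = [0.3304, 0.3568, 0.1670, 0.1458]

t=0: π = [0.2500, 0.1667, 0.5000, 0.0833]
t=1: π = [0.3542, 0.3646, 0.0938, 0.1875]
t=2: π = [0.3294, 0.3516, 0.1823, 0.1367]
t=3: π = [0.3311, 0.3579, 0.1632, 0.1478]
t=4: π = [0.3303, 0.3565, 0.1678, 0.1454]
t=5: π = [0.3304, 0.3568, 0.1668, 0.1460]
t=6: π = [0.3304, 0.3568, 0.1670, 0.1458]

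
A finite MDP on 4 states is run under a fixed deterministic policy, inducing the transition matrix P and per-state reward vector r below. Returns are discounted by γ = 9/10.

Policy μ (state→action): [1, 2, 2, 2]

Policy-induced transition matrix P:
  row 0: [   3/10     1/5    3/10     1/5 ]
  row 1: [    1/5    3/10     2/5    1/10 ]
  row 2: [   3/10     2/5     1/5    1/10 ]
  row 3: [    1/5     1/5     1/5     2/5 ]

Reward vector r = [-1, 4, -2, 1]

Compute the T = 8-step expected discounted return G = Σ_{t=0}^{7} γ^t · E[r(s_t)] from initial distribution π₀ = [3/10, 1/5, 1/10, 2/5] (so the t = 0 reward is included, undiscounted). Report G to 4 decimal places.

G = 2.9996

t=0: π = [0.3000, 0.2000, 0.1000, 0.4000], E[r] = 0.7000, γ^t·E[r] = 0.700000, running G = 0.700000
t=1: π = [0.2400, 0.2400, 0.2700, 0.2500], E[r] = 0.4300, γ^t·E[r] = 0.387000, running G = 1.087000
t=2: π = [0.2510, 0.2780, 0.2720, 0.1990], E[r] = 0.5160, γ^t·E[r] = 0.417960, running G = 1.504960
t=3: π = [0.2523, 0.2822, 0.2807, 0.1848], E[r] = 0.4999, γ^t·E[r] = 0.364427, running G = 1.869387
t=4: π = [0.2533, 0.2844, 0.2817, 0.1807], E[r] = 0.5015, γ^t·E[r] = 0.329014, running G = 2.198402
t=5: π = [0.2535, 0.2848, 0.2822, 0.1795], E[r] = 0.5007, γ^t·E[r] = 0.295664, running G = 2.494066
t=6: π = [0.2536, 0.2849, 0.2823, 0.1792], E[r] = 0.5007, γ^t·E[r] = 0.266093, running G = 2.760159
t=7: π = [0.2536, 0.2850, 0.2823, 0.1791], E[r] = 0.5007, γ^t·E[r] = 0.239465, running G = 2.999624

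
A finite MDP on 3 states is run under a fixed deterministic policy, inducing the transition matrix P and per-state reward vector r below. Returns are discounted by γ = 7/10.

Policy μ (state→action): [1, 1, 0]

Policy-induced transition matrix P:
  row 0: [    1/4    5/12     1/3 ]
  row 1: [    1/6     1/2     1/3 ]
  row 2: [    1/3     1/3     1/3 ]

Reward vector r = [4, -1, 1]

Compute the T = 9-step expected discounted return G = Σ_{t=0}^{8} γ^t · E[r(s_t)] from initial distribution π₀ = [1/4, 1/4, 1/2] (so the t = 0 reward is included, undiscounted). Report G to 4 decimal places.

t=0: π = [0.2500, 0.2500, 0.5000], E[r] = 1.2500, γ^t·E[r] = 1.250000, running G = 1.250000
t=1: π = [0.2708, 0.3958, 0.3333], E[r] = 1.0208, γ^t·E[r] = 0.714583, running G = 1.964583
t=2: π = [0.2448, 0.4219, 0.3333], E[r] = 0.8906, γ^t·E[r] = 0.436406, running G = 2.400990
t=3: π = [0.2426, 0.4240, 0.3333], E[r] = 0.8798, γ^t·E[r] = 0.301763, running G = 2.702752
t=4: π = [0.2424, 0.4242, 0.3333], E[r] = 0.8789, γ^t·E[r] = 0.211017, running G = 2.913769
t=5: π = [0.2424, 0.4242, 0.3333], E[r] = 0.8788, γ^t·E[r] = 0.147699, running G = 3.061468
t=6: π = [0.2424, 0.4242, 0.3333], E[r] = 0.8788, γ^t·E[r] = 0.103389, running G = 3.164856
t=7: π = [0.2424, 0.4242, 0.3333], E[r] = 0.8788, γ^t·E[r] = 0.072372, running G = 3.237228
t=8: π = [0.2424, 0.4242, 0.3333], E[r] = 0.8788, γ^t·E[r] = 0.050660, running G = 3.287889

G = 3.2879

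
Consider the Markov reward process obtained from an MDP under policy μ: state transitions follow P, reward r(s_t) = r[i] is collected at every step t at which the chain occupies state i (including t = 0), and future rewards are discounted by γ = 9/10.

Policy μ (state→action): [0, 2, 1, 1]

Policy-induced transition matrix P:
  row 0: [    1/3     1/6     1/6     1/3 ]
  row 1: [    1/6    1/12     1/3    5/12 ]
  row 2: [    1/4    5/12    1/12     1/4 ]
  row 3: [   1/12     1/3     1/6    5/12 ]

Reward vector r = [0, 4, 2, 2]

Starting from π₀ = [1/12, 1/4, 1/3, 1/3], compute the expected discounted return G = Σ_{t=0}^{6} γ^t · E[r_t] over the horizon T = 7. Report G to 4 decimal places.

G = 11.4275

t=0: π = [0.0833, 0.2500, 0.3333, 0.3333], E[r] = 2.3333, γ^t·E[r] = 2.333333, running G = 2.333333
t=1: π = [0.1806, 0.2847, 0.1806, 0.3542], E[r] = 2.2083, γ^t·E[r] = 1.987500, running G = 4.320833
t=2: π = [0.1823, 0.2471, 0.1991, 0.3715], E[r] = 2.1296, γ^t·E[r] = 1.725000, running G = 6.045833
t=3: π = [0.1827, 0.2578, 0.1913, 0.3683], E[r] = 2.1502, γ^t·E[r] = 1.567477, running G = 7.613310
t=4: π = [0.1824, 0.2544, 0.1937, 0.3696], E[r] = 2.1440, γ^t·E[r] = 1.406711, running G = 9.020020
t=5: π = [0.1824, 0.2555, 0.1929, 0.3692], E[r] = 2.1462, γ^t·E[r] = 1.267287, running G = 10.287308
t=6: π = [0.1824, 0.2551, 0.1932, 0.3693], E[r] = 2.1455, γ^t·E[r] = 1.140217, running G = 11.427525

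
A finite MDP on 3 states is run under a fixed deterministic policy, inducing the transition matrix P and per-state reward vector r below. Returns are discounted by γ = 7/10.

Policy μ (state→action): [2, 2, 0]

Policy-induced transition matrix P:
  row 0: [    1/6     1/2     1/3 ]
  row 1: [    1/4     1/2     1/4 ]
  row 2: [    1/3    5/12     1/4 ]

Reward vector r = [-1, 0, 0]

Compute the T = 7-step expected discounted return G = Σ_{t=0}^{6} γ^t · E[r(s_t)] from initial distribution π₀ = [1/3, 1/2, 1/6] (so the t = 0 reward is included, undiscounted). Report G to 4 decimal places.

G = -0.8413

t=0: π = [0.3333, 0.5000, 0.1667], E[r] = -0.3333, γ^t·E[r] = -0.333333, running G = -0.333333
t=1: π = [0.2361, 0.4861, 0.2778], E[r] = -0.2361, γ^t·E[r] = -0.165278, running G = -0.498611
t=2: π = [0.2535, 0.4769, 0.2697], E[r] = -0.2535, γ^t·E[r] = -0.124201, running G = -0.622813
t=3: π = [0.2514, 0.4775, 0.2711], E[r] = -0.2514, γ^t·E[r] = -0.086213, running G = -0.709026
t=4: π = [0.2516, 0.4774, 0.2709], E[r] = -0.2516, γ^t·E[r] = -0.060421, running G = -0.769446
t=5: π = [0.2516, 0.4774, 0.2710], E[r] = -0.2516, γ^t·E[r] = -0.042288, running G = -0.811734
t=6: π = [0.2516, 0.4774, 0.2710], E[r] = -0.2516, γ^t·E[r] = -0.029602, running G = -0.841336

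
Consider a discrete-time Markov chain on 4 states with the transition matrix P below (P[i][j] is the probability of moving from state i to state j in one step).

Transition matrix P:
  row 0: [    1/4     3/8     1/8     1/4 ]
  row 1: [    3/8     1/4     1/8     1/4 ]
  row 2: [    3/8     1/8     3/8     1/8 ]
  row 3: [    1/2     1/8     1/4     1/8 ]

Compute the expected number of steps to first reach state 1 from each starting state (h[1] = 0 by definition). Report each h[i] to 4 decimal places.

First-step conditioning: h[1] = 0; for i ≠ 1, h[i] = 1 + Σ_k P[i][k]·h[k].
  h[0] = 1 + 1/4·h[0] + 1/8·h[2] + 1/4·h[3]
  h[2] = 1 + 3/8·h[0] + 3/8·h[2] + 1/8·h[3]
  h[3] = 1 + 1/2·h[0] + 1/4·h[2] + 1/8·h[3]
Solving the 3×3 linear system over states ≠ 1 gives exactly h = [40/11, 0, 568/121, 552/121] (h[1] = 0 is the target).

h = [3.6364, 0.0000, 4.6942, 4.5620]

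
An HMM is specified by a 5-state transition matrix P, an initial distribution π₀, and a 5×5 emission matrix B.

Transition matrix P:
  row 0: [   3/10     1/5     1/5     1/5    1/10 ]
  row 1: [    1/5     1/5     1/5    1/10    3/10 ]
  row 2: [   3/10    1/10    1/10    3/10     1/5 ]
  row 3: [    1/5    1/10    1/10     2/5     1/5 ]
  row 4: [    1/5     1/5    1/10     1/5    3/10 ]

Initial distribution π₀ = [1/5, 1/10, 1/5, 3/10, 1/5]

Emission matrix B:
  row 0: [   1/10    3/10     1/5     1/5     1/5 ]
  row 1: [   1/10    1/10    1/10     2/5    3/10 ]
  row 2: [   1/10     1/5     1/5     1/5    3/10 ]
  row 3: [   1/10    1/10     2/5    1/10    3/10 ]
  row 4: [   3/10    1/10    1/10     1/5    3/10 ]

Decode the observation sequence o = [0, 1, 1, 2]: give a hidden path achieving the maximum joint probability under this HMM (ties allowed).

path = [4, 0, 0, 3]

t=0: δ = [2.000e-02, 1.000e-02, 2.000e-02, 3.000e-02, 6.000e-02]  (obs o_0=0)
t=1: δ = [3.600e-03, 1.200e-03, 1.200e-03, 1.200e-03, 1.800e-03]  ψ = [4, 4, 4, 3, 4]  (obs o_1=1)
t=2: δ = [3.240e-04, 7.200e-05, 1.440e-04, 7.200e-05, 5.400e-05]  ψ = [0, 0, 0, 0, 4]  (obs o_2=1)
t=3: δ = [1.944e-05, 6.480e-06, 1.296e-05, 2.592e-05, 3.240e-06]  ψ = [0, 0, 0, 0, 0]  (obs o_3=2)
backtrack: best end state = 3; path = [4, 0, 0, 3]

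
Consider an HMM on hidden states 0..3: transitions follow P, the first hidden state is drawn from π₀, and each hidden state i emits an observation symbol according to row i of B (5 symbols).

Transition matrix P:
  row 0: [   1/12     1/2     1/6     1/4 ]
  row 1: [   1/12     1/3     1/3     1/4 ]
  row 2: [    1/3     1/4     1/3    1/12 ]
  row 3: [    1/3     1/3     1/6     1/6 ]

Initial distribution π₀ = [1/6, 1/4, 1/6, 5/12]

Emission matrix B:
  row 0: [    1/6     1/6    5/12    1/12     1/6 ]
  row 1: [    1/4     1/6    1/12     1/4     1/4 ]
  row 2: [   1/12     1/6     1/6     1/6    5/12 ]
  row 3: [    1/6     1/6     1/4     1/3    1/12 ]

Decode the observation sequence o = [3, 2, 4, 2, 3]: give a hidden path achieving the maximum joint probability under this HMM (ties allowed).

path = [3, 0, 2, 0, 1]

t=0: δ = [1.389e-02, 6.250e-02, 2.778e-02, 1.389e-01]  (obs o_0=3)
t=1: δ = [1.929e-02, 3.858e-03, 3.858e-03, 5.787e-03]  ψ = [3, 3, 3, 3]  (obs o_1=2)
t=2: δ = [3.215e-04, 2.411e-03, 1.340e-03, 4.019e-04]  ψ = [3, 0, 0, 0]  (obs o_2=4)
t=3: δ = [1.861e-04, 6.698e-05, 1.340e-04, 1.507e-04]  ψ = [2, 1, 1, 1]  (obs o_3=2)
t=4: δ = [4.186e-06, 2.326e-05, 7.442e-06, 1.550e-05]  ψ = [3, 0, 2, 0]  (obs o_4=3)
backtrack: best end state = 1; path = [3, 0, 2, 0, 1]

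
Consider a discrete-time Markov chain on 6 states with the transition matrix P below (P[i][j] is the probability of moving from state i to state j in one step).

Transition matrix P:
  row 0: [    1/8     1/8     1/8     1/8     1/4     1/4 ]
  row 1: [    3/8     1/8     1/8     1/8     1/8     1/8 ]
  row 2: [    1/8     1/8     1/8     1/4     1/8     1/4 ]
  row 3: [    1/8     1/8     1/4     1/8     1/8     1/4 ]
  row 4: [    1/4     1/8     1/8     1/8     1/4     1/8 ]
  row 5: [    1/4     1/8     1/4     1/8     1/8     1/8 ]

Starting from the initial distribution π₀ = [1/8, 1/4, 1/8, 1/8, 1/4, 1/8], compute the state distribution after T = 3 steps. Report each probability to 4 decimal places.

π = [0.2021, 0.1250, 0.1670, 0.1455, 0.1719, 0.1885]

t=0: π = [0.1250, 0.2500, 0.1250, 0.1250, 0.2500, 0.1250]
t=1: π = [0.2344, 0.1250, 0.1563, 0.1406, 0.1719, 0.1719]
t=2: π = [0.1992, 0.1250, 0.1641, 0.1445, 0.1758, 0.1914]
t=3: π = [0.2021, 0.1250, 0.1670, 0.1455, 0.1719, 0.1885]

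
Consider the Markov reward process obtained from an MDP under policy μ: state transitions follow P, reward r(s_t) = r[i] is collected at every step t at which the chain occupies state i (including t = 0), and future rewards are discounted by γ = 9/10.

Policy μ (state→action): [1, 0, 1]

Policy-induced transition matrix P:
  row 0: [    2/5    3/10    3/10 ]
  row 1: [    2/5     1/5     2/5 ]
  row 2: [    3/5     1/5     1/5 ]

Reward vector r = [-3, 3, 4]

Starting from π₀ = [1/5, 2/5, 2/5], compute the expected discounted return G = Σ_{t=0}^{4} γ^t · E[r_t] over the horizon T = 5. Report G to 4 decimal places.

G = 3.7609

t=0: π = [0.2000, 0.4000, 0.4000], E[r] = 2.2000, γ^t·E[r] = 2.200000, running G = 2.200000
t=1: π = [0.4800, 0.2200, 0.3000], E[r] = 0.4200, γ^t·E[r] = 0.378000, running G = 2.578000
t=2: π = [0.4600, 0.2480, 0.2920], E[r] = 0.5320, γ^t·E[r] = 0.430920, running G = 3.008920
t=3: π = [0.4584, 0.2460, 0.2956], E[r] = 0.5452, γ^t·E[r] = 0.397451, running G = 3.406371
t=4: π = [0.4591, 0.2458, 0.2950], E[r] = 0.5403, γ^t·E[r] = 0.354504, running G = 3.760875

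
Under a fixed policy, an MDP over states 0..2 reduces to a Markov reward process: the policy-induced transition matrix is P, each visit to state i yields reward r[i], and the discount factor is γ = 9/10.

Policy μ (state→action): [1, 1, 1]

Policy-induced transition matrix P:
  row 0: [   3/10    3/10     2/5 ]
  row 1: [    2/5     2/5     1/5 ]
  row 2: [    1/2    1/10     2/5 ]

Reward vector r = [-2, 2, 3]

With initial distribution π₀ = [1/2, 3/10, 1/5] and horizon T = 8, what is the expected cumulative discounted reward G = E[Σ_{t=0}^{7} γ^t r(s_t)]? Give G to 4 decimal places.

G = 3.8774

t=0: π = [0.5000, 0.3000, 0.2000], E[r] = 0.2000, γ^t·E[r] = 0.200000, running G = 0.200000
t=1: π = [0.3700, 0.2900, 0.3400], E[r] = 0.8600, γ^t·E[r] = 0.774000, running G = 0.974000
t=2: π = [0.3970, 0.2610, 0.3420], E[r] = 0.7540, γ^t·E[r] = 0.610740, running G = 1.584740
t=3: π = [0.3945, 0.2577, 0.3478], E[r] = 0.7698, γ^t·E[r] = 0.561184, running G = 2.145924
t=4: π = [0.3953, 0.2562, 0.3485], E[r] = 0.7671, γ^t·E[r] = 0.503321, running G = 2.649245
t=5: π = [0.3953, 0.2559, 0.3488], E[r] = 0.7675, γ^t·E[r] = 0.453205, running G = 3.102449
t=6: π = [0.3953, 0.2558, 0.3488], E[r] = 0.7674, γ^t·E[r] = 0.407847, running G = 3.510296
t=7: π = [0.3953, 0.2558, 0.3488], E[r] = 0.7674, γ^t·E[r] = 0.367066, running G = 3.877362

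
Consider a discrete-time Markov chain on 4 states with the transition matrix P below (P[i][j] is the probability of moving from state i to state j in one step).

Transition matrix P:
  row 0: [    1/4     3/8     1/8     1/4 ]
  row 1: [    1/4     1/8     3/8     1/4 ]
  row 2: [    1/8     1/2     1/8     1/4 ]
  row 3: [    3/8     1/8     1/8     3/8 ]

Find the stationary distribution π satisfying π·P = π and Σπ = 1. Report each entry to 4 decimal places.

Balance equations π_j = Σ_i π_i·P[i][j]:
  π_0 = 1/4·π_0 + 1/4·π_1 + 1/8·π_2 + 3/8·π_3
  π_1 = 3/8·π_0 + 1/8·π_1 + 1/2·π_2 + 1/8·π_3
  π_2 = 1/8·π_0 + 3/8·π_1 + 1/8·π_2 + 1/8·π_3
  normalize: π_0 + π_1 + π_2 + π_3 = 1
Solving the linear system gives exactly π = [11/42, 11/42, 4/21, 2/7].

π = [0.2619, 0.2619, 0.1905, 0.2857]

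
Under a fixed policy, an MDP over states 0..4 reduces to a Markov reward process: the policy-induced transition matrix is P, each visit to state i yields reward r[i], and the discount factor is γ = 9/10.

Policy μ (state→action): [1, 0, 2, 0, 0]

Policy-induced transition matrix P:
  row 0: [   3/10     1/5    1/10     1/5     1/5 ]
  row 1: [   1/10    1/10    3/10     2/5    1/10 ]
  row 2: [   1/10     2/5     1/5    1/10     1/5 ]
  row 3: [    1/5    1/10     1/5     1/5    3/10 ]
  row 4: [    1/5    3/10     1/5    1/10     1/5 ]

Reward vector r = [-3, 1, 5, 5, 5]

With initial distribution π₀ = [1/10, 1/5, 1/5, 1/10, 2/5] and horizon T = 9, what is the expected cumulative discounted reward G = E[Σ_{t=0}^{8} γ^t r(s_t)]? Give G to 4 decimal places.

t=0: π = [0.1000, 0.2000, 0.2000, 0.1000, 0.4000], E[r] = 3.4000, γ^t·E[r] = 3.400000, running G = 3.400000
t=1: π = [0.1700, 0.2500, 0.2100, 0.1800, 0.1900], E[r] = 2.6400, γ^t·E[r] = 2.376000, running G = 5.776000
t=2: π = [0.1710, 0.2180, 0.2080, 0.2100, 0.1930], E[r] = 2.7600, γ^t·E[r] = 2.235600, running G = 8.011600
t=3: π = [0.1745, 0.2181, 0.2047, 0.2035, 0.1992], E[r] = 2.7316, γ^t·E[r] = 1.991336, running G = 10.002936
t=4: π = [0.1752, 0.2187, 0.2044, 0.2032, 0.1985], E[r] = 2.7238, γ^t·E[r] = 1.787111, running G = 11.790048
t=5: π = [0.1752, 0.2185, 0.2044, 0.2035, 0.1985], E[r] = 2.7242, γ^t·E[r] = 1.608601, running G = 13.398649
t=6: π = [0.1752, 0.2185, 0.2043, 0.2034, 0.1985], E[r] = 2.7241, γ^t·E[r] = 1.447682, running G = 14.846331
t=7: π = [0.1752, 0.2185, 0.2043, 0.2034, 0.1985], E[r] = 2.7240, γ^t·E[r] = 1.302885, running G = 16.149216
t=8: π = [0.1752, 0.2185, 0.2043, 0.2034, 0.1985], E[r] = 2.7240, γ^t·E[r] = 1.172596, running G = 17.321812

G = 17.3218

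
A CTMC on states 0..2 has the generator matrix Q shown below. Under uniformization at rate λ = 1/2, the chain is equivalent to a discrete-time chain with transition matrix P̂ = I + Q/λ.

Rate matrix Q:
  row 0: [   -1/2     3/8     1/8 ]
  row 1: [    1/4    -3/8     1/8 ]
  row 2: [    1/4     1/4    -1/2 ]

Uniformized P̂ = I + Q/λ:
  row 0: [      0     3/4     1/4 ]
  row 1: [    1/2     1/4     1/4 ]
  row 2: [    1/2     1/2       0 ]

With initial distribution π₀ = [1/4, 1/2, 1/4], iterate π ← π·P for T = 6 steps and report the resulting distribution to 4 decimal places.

π = [0.3320, 0.4680, 0.2000]

t=0: π = [0.2500, 0.5000, 0.2500]
t=1: π = [0.3750, 0.4375, 0.1875]
t=2: π = [0.3125, 0.4844, 0.2031]
t=3: π = [0.3438, 0.4570, 0.1992]
t=4: π = [0.3281, 0.4717, 0.2002]
t=5: π = [0.3359, 0.4641, 0.2000]
t=6: π = [0.3320, 0.4680, 0.2000]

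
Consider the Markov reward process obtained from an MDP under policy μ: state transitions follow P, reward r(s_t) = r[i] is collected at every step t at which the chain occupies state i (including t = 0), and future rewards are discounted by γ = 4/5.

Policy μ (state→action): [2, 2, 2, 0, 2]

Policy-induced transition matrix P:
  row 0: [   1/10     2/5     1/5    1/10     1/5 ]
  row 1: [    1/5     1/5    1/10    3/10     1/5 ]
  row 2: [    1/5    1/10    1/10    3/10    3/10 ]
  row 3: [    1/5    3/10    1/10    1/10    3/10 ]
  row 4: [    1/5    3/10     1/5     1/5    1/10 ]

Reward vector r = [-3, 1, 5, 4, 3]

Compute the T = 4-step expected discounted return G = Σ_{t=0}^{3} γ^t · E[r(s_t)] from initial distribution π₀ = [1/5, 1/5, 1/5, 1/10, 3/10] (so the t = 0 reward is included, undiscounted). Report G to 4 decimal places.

G = 5.5728

t=0: π = [0.2000, 0.2000, 0.2000, 0.1000, 0.3000], E[r] = 1.9000, γ^t·E[r] = 1.900000, running G = 1.900000
t=1: π = [0.1800, 0.2600, 0.1500, 0.2100, 0.2000], E[r] = 1.9100, γ^t·E[r] = 1.528000, running G = 3.428000
t=2: π = [0.1820, 0.2620, 0.1380, 0.2020, 0.2160], E[r] = 1.8620, γ^t·E[r] = 1.191680, running G = 4.619680
t=3: π = [0.1818, 0.2644, 0.1398, 0.2016, 0.2124], E[r] = 1.8616, γ^t·E[r] = 0.953139, running G = 5.572819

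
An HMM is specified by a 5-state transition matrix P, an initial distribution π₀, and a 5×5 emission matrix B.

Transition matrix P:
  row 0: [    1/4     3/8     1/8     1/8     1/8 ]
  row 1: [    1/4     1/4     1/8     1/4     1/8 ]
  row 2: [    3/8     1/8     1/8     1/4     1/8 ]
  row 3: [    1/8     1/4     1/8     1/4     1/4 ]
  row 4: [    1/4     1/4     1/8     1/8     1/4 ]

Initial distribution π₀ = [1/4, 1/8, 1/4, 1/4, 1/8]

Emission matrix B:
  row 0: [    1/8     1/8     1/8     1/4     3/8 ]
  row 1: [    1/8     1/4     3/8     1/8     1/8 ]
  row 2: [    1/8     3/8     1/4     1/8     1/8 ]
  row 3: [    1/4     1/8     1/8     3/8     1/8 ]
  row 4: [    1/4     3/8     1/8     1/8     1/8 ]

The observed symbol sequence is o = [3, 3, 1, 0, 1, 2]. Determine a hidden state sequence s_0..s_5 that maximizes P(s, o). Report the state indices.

path = [3, 3, 4, 4, 4, 1]

t=0: δ = [6.250e-02, 1.562e-02, 3.125e-02, 9.375e-02, 1.562e-02]  (obs o_0=3)
t=1: δ = [3.906e-03, 2.930e-03, 1.465e-03, 8.789e-03, 2.930e-03]  ψ = [0, 0, 3, 3, 3]  (obs o_1=3)
t=2: δ = [1.373e-04, 5.493e-04, 4.120e-04, 2.747e-04, 8.240e-04]  ψ = [3, 3, 3, 3, 3]  (obs o_2=1)
t=3: δ = [2.575e-05, 2.575e-05, 1.287e-05, 3.433e-05, 5.150e-05]  ψ = [4, 4, 4, 1, 4]  (obs o_3=0)
t=4: δ = [1.609e-06, 3.219e-06, 2.414e-06, 1.073e-06, 4.828e-06]  ψ = [4, 4, 4, 3, 4]  (obs o_4=1)
t=5: δ = [1.509e-07, 4.526e-07, 1.509e-07, 1.006e-07, 1.509e-07]  ψ = [4, 4, 4, 1, 4]  (obs o_5=2)
backtrack: best end state = 1; path = [3, 3, 4, 4, 4, 1]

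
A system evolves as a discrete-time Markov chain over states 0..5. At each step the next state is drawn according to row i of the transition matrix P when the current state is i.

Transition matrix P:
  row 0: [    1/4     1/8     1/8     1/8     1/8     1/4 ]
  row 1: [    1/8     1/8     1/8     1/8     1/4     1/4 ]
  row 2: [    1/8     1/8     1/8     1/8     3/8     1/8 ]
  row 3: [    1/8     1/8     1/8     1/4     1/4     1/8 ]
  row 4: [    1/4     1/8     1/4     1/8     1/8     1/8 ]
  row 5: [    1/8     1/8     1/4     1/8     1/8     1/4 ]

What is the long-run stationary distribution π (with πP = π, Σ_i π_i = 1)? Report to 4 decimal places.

π = [0.1717, 0.1250, 0.1734, 0.1429, 0.2018, 0.1852]

Balance equations π_j = Σ_i π_i·P[i][j]:
  π_0 = 1/4·π_0 + 1/8·π_1 + 1/8·π_2 + 1/8·π_3 + 1/4·π_4 + 1/8·π_5
  π_1 = 1/8·π_0 + 1/8·π_1 + 1/8·π_2 + 1/8·π_3 + 1/8·π_4 + 1/8·π_5
  π_2 = 1/8·π_0 + 1/8·π_1 + 1/8·π_2 + 1/8·π_3 + 1/4·π_4 + 1/4·π_5
  π_3 = 1/8·π_0 + 1/8·π_1 + 1/8·π_2 + 1/4·π_3 + 1/8·π_4 + 1/8·π_5
  π_4 = 1/8·π_0 + 1/4·π_1 + 3/8·π_2 + 1/4·π_3 + 1/8·π_4 + 1/8·π_5
  normalize: π_0 + π_1 + π_2 + π_3 + π_4 + π_5 = 1
Solving the linear system gives exactly π = [695/4048, 1/8, 4913/28336, 1/7, 817/4048, 5249/28336].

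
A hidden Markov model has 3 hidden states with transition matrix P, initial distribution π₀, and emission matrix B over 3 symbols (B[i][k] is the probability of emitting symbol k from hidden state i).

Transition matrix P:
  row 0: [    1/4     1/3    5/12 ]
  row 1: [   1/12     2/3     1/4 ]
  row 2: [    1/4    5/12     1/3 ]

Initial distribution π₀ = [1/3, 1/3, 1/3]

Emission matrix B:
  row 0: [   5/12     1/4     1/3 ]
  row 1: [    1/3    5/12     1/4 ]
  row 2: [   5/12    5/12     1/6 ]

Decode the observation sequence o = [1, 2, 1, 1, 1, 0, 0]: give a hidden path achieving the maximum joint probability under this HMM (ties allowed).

path = [1, 1, 1, 1, 1, 1, 1]

t=0: δ = [8.333e-02, 1.389e-01, 1.389e-01]  (obs o_0=1)
t=1: δ = [1.157e-02, 2.315e-02, 7.716e-03]  ψ = [2, 1, 2]  (obs o_1=2)
t=2: δ = [7.234e-04, 6.430e-03, 2.411e-03]  ψ = [0, 1, 1]  (obs o_2=1)
t=3: δ = [1.507e-04, 1.786e-03, 6.698e-04]  ψ = [2, 1, 1]  (obs o_3=1)
t=4: δ = [4.186e-05, 4.961e-04, 1.861e-04]  ψ = [2, 1, 1]  (obs o_4=1)
t=5: δ = [1.938e-05, 1.103e-04, 5.168e-05]  ψ = [2, 1, 1]  (obs o_5=0)
t=6: δ = [5.384e-06, 2.450e-05, 1.148e-05]  ψ = [2, 1, 1]  (obs o_6=0)
backtrack: best end state = 1; path = [1, 1, 1, 1, 1, 1, 1]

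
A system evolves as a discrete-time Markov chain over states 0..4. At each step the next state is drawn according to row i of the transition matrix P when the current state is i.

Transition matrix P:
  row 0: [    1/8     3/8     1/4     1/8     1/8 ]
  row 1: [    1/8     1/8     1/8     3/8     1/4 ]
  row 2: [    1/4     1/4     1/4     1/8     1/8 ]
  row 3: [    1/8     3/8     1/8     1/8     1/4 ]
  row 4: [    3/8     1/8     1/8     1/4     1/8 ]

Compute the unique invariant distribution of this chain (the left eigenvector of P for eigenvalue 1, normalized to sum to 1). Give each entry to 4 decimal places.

π = [0.1918, 0.2466, 0.1703, 0.2094, 0.1820]

Balance equations π_j = Σ_i π_i·P[i][j]:
  π_0 = 1/8·π_0 + 1/8·π_1 + 1/4·π_2 + 1/8·π_3 + 3/8·π_4
  π_1 = 3/8·π_0 + 1/8·π_1 + 1/4·π_2 + 3/8·π_3 + 1/8·π_4
  π_2 = 1/4·π_0 + 1/8·π_1 + 1/4·π_2 + 1/8·π_3 + 1/8·π_4
  π_3 = 1/8·π_0 + 3/8·π_1 + 1/8·π_2 + 1/8·π_3 + 1/4·π_4
  normalize: π_0 + π_1 + π_2 + π_3 + π_4 = 1
Solving the linear system gives exactly π = [14/73, 18/73, 87/511, 107/511, 93/511].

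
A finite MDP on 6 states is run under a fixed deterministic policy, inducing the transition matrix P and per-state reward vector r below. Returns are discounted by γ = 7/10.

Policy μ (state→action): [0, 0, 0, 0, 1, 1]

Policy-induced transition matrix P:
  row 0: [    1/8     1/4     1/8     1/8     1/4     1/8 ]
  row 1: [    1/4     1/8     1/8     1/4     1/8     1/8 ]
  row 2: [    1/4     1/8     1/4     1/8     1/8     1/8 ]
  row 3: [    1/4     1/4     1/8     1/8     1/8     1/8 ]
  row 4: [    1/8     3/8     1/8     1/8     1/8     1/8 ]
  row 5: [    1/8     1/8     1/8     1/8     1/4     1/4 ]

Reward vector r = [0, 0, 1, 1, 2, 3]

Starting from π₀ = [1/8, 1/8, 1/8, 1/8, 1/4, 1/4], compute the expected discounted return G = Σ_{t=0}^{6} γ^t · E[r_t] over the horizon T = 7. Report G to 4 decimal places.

t=0: π = [0.1250, 0.1250, 0.1250, 0.1250, 0.2500, 0.2500], E[r] = 1.5000, γ^t·E[r] = 1.500000, running G = 1.500000
t=1: π = [0.1719, 0.2188, 0.1406, 0.1406, 0.1719, 0.1563], E[r] = 1.0938, γ^t·E[r] = 0.765625, running G = 2.265625
t=2: π = [0.1875, 0.2070, 0.1426, 0.1523, 0.1660, 0.1445], E[r] = 1.0605, γ^t·E[r] = 0.519668, running G = 2.785293
t=3: π = [0.1877, 0.2090, 0.1428, 0.1509, 0.1665, 0.1431], E[r] = 1.0559, γ^t·E[r] = 0.362177, running G = 3.147469
t=4: π = [0.1878, 0.2090, 0.1429, 0.1511, 0.1664, 0.1429], E[r] = 1.0553, γ^t·E[r] = 0.253384, running G = 3.400854
t=5: π = [0.1879, 0.2090, 0.1429, 0.1511, 0.1663, 0.1429], E[r] = 1.0552, γ^t·E[r] = 0.177354, running G = 3.578207
t=6: π = [0.1879, 0.2090, 0.1429, 0.1511, 0.1663, 0.1429], E[r] = 1.0552, γ^t·E[r] = 0.124147, running G = 3.702354

G = 3.7024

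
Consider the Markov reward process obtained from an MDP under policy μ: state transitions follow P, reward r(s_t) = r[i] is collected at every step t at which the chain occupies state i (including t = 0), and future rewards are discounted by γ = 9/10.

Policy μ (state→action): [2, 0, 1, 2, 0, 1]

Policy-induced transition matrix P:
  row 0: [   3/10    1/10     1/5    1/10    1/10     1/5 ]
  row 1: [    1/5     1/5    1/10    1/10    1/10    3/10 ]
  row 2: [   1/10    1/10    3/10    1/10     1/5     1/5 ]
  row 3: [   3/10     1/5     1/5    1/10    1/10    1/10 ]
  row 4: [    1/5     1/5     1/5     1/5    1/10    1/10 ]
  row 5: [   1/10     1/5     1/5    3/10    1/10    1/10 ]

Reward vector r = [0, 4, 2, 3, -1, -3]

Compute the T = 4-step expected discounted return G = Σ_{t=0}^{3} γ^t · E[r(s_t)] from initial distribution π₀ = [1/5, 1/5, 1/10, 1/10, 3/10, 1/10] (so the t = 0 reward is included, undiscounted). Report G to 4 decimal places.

G = 2.8001

t=0: π = [0.2000, 0.2000, 0.1000, 0.1000, 0.3000, 0.1000], E[r] = 0.7000, γ^t·E[r] = 0.700000, running G = 0.700000
t=1: π = [0.2100, 0.1700, 0.1900, 0.1500, 0.1100, 0.1700], E[r] = 0.8900, γ^t·E[r] = 0.801000, running G = 1.501000
t=2: π = [0.2000, 0.1600, 0.2020, 0.1450, 0.1190, 0.1740], E[r] = 0.8380, γ^t·E[r] = 0.678780, running G = 2.179780
t=3: π = [0.1969, 0.1598, 0.2042, 0.1467, 0.1202, 0.1722], E[r] = 0.8509, γ^t·E[r] = 0.620306, running G = 2.800086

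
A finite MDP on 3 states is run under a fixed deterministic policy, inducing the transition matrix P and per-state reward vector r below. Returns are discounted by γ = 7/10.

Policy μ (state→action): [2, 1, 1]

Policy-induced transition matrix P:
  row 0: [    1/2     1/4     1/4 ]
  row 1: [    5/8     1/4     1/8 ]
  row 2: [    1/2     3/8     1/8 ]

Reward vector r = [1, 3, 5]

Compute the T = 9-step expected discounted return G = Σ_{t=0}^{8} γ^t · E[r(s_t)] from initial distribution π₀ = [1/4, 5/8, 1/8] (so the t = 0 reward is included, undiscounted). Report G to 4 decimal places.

t=0: π = [0.2500, 0.6250, 0.1250], E[r] = 2.7500, γ^t·E[r] = 2.750000, running G = 2.750000
t=1: π = [0.5781, 0.2656, 0.1563], E[r] = 2.1563, γ^t·E[r] = 1.509375, running G = 4.259375
t=2: π = [0.5332, 0.2695, 0.1973], E[r] = 2.3281, γ^t·E[r] = 1.140781, running G = 5.400156
t=3: π = [0.5337, 0.2747, 0.1917], E[r] = 2.3159, γ^t·E[r] = 0.794360, running G = 6.194516
t=4: π = [0.5343, 0.2740, 0.1917], E[r] = 2.3148, γ^t·E[r] = 0.555773, running G = 6.750290
t=5: π = [0.5342, 0.2740, 0.1918], E[r] = 2.3151, γ^t·E[r] = 0.389098, running G = 7.139387
t=6: π = [0.5342, 0.2740, 0.1918], E[r] = 2.3151, γ^t·E[r] = 0.272366, running G = 7.411753
t=7: π = [0.5342, 0.2740, 0.1918], E[r] = 2.3151, γ^t·E[r] = 0.190656, running G = 7.602409
t=8: π = [0.5342, 0.2740, 0.1918], E[r] = 2.3151, γ^t·E[r] = 0.133459, running G = 7.735868

G = 7.7359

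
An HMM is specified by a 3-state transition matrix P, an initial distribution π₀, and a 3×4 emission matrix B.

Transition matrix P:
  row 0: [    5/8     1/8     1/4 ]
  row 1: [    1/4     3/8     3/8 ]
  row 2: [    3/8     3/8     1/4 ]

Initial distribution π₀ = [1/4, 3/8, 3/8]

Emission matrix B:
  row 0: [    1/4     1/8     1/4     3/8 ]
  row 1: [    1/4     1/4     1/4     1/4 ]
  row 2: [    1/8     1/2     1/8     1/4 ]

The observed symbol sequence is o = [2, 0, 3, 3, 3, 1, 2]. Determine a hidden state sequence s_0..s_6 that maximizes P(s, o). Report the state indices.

t=0: δ = [6.250e-02, 9.375e-02, 4.688e-02]  (obs o_0=2)
t=1: δ = [9.766e-03, 8.789e-03, 4.395e-03]  ψ = [0, 1, 1]  (obs o_1=0)
t=2: δ = [2.289e-03, 8.240e-04, 8.240e-04]  ψ = [0, 1, 1]  (obs o_2=3)
t=3: δ = [5.364e-04, 7.725e-05, 1.431e-04]  ψ = [0, 1, 0]  (obs o_3=3)
t=4: δ = [1.257e-04, 1.676e-05, 3.353e-05]  ψ = [0, 0, 0]  (obs o_4=3)
t=5: δ = [9.823e-06, 3.929e-06, 1.572e-05]  ψ = [0, 0, 0]  (obs o_5=1)
t=6: δ = [1.535e-06, 1.473e-06, 4.911e-07]  ψ = [0, 2, 2]  (obs o_6=2)
backtrack: best end state = 0; path = [0, 0, 0, 0, 0, 0, 0]

path = [0, 0, 0, 0, 0, 0, 0]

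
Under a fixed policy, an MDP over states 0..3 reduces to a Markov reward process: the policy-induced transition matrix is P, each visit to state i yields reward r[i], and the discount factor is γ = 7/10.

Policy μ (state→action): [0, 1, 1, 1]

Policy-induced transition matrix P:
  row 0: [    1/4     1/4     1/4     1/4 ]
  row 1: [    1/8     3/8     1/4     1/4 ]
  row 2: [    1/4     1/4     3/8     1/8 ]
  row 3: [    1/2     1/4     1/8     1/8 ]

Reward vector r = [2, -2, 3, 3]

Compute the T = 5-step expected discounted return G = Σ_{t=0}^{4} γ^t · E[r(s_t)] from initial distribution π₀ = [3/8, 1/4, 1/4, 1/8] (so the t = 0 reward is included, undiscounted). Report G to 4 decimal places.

G = 3.7202

t=0: π = [0.3750, 0.2500, 0.2500, 0.1250], E[r] = 1.3750, γ^t·E[r] = 1.375000, running G = 1.375000
t=1: π = [0.2500, 0.2813, 0.2656, 0.2031], E[r] = 1.3438, γ^t·E[r] = 0.940625, running G = 2.315625
t=2: π = [0.2656, 0.2852, 0.2578, 0.1914], E[r] = 1.3086, γ^t·E[r] = 0.641211, running G = 2.956836
t=3: π = [0.2622, 0.2856, 0.2583, 0.1938], E[r] = 1.3096, γ^t·E[r] = 0.449183, running G = 3.406019
t=4: π = [0.2628, 0.2857, 0.2581, 0.1935], E[r] = 1.3087, γ^t·E[r] = 0.314223, running G = 3.720241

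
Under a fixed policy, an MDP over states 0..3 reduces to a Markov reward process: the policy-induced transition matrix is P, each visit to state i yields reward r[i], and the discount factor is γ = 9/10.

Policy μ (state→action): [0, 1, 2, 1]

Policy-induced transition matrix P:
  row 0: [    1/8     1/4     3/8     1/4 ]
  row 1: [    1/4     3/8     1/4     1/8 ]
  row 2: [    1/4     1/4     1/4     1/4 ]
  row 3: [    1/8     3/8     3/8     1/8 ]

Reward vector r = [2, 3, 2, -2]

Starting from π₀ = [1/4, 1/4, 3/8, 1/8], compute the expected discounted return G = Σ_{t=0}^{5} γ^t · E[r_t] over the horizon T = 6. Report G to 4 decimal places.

G = 7.4384

t=0: π = [0.2500, 0.2500, 0.3750, 0.1250], E[r] = 1.7500, γ^t·E[r] = 1.750000, running G = 1.750000
t=1: π = [0.2031, 0.2969, 0.2969, 0.2031], E[r] = 1.4844, γ^t·E[r] = 1.335938, running G = 3.085938
t=2: π = [0.1992, 0.3125, 0.3008, 0.1875], E[r] = 1.5625, γ^t·E[r] = 1.265625, running G = 4.351563
t=3: π = [0.2017, 0.3125, 0.2983, 0.1875], E[r] = 1.5625, γ^t·E[r] = 1.139063, running G = 5.490625
t=4: π = [0.2014, 0.3125, 0.2986, 0.1875], E[r] = 1.5625, γ^t·E[r] = 1.025156, running G = 6.515781
t=5: π = [0.2014, 0.3125, 0.2986, 0.1875], E[r] = 1.5625, γ^t·E[r] = 0.922641, running G = 7.438422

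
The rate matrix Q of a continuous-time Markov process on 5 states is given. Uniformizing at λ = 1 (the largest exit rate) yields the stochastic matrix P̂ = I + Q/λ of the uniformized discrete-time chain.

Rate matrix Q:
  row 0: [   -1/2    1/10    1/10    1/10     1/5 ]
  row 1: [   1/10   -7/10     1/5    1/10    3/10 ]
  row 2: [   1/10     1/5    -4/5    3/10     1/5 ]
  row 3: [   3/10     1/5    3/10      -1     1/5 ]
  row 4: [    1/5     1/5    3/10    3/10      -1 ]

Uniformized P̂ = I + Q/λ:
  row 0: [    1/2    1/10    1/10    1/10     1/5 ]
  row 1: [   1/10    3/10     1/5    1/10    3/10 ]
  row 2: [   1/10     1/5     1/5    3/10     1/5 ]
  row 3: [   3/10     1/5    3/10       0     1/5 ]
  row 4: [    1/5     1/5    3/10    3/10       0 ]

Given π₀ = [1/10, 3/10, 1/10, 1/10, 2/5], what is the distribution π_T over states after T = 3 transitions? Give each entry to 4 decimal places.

t=0: π = [0.1000, 0.3000, 0.1000, 0.1000, 0.4000]
t=1: π = [0.2000, 0.2200, 0.2400, 0.1900, 0.1500]
t=2: π = [0.2330, 0.2020, 0.2140, 0.1590, 0.1920]
t=3: π = [0.2442, 0.1969, 0.2118, 0.1653, 0.1818]

π = [0.2442, 0.1969, 0.2118, 0.1653, 0.1818]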